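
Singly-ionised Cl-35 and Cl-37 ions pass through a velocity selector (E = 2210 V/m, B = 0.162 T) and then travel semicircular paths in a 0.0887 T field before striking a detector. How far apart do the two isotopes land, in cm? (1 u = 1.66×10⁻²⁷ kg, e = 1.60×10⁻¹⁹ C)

Both emerge at v = E/B₁ = 1.36×10^4 m/s.
r = mv/(qB₂), so r₁ = 0.05585 m and r₂ = 0.05904 m, giving Δr = 3.19×10^-3 m.
After a semicircle each ion lands a diameter 2r from the entry slit, so the separation is 2Δr = 6.38×10^-3 m.

Δd ≈ 0.638 cm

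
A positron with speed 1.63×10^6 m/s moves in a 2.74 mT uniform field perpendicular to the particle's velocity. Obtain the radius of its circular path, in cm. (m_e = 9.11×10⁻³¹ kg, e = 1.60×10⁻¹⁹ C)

r ≈ 0.339 cm

The magnetic force provides the centripetal force: qvB = mv²/r, so r = mv/(qB).
r = (9.11×10^-31 kg)(1.63×10^6 m/s) / [(1×1.60×10^-19 C)(2.74×10^-3 T)] = 3.39×10^-3 m.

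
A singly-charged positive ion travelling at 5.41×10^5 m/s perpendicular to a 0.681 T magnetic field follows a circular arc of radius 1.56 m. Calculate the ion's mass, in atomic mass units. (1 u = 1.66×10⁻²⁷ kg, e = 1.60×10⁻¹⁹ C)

qvB = mv²/r ⇒ m = qBr/v.
m = (1×1.60×10^-19)(0.681)(1.56) / (5.41×10^5) = 3.14×10^-25 kg = 189 u.

m ≈ 189 u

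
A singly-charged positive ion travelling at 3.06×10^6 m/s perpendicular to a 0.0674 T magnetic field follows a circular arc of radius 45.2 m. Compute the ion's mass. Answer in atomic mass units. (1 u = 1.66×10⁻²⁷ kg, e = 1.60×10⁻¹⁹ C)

qvB = mv²/r ⇒ m = qBr/v.
m = (1×1.60×10^-19)(0.0674)(45.2) / (3.06×10^6) = 1.59×10^-25 kg = 96.0 u.

m ≈ 96.0 u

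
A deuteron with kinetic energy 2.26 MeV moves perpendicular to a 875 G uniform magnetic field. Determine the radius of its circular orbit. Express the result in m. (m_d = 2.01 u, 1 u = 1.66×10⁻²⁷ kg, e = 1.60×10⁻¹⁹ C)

Convert the energy: K = 2.26 MeV = 3.62×10^-13 J.
v = √(2K/m) = √(2·3.62×10^-13/3.34×10^-27) = 1.47×10^7 m/s.
r = mv/(qB) = (3.34×10^-27)(1.47×10^7) / [(1×1.60×10^-19)(0.0875)] = 3.51 m.

r ≈ 3.51 m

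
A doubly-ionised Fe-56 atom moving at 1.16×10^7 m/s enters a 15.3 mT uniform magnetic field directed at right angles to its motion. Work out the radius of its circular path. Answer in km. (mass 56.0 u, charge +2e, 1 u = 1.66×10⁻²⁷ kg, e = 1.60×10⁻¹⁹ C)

The magnetic force provides the centripetal force: qvB = mv²/r, so r = mv/(qB).
r = (9.30×10^-26 kg)(1.16×10^7 m/s) / [(2×1.60×10^-19 C)(0.0153 T)] = 220 m.

r ≈ 0.220 km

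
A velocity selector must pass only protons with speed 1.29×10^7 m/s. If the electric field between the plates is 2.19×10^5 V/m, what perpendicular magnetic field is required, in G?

B ≈ 170 G

qE = qvB ⇒ B = E/v = (2.19×10^5) / (1.29×10^7) = 0.0170 T.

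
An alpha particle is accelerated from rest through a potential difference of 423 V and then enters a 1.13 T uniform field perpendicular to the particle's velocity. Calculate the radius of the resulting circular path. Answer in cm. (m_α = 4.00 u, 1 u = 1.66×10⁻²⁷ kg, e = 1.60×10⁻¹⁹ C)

The kinetic energy gained is K = qV = (2×1.60×10^-19)(423) = 1.35×10^-16 J.
v = √(2K/m) = 2.02×10^5 m/s.
r = mv/(qB) = (6.64×10^-27)(2.02×10^5) / [(2×1.60×10^-19)(1.13)] = 3.71×10^-3 m.

r ≈ 0.371 cm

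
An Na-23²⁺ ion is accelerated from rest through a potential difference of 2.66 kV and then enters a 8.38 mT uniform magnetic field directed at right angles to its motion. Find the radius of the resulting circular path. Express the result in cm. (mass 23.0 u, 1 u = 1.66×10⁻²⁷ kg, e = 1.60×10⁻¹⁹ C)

The kinetic energy gained is K = qV = (2×1.60×10^-19)(2660) = 8.51×10^-16 J.
v = √(2K/m) = 2.11×10^5 m/s.
r = mv/(qB) = (3.82×10^-26)(2.11×10^5) / [(2×1.60×10^-19)(8.38×10^-3)] = 3.01 m.

r ≈ 301 cm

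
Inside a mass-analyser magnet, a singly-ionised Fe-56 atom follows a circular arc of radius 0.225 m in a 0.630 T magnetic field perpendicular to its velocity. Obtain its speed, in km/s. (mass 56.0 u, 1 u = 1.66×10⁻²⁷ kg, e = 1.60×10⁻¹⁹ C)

v ≈ 244 km/s

From qvB = mv²/r, v = qBr/m.
v = (1×1.60×10^-19)(0.630)(0.225) / (9.30×10^-26) = 2.44×10^5 m/s.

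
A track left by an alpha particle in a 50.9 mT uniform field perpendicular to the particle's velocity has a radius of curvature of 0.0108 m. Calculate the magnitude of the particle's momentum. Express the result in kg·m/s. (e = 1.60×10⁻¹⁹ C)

Since qvB = mv²/r, the momentum p = mv = qBr.
p = (2×1.60×10^-19)(0.0509)(0.0108) = 1.76×10^-22 kg·m/s.

p ≈ 1.76×10^-22 kg·m/s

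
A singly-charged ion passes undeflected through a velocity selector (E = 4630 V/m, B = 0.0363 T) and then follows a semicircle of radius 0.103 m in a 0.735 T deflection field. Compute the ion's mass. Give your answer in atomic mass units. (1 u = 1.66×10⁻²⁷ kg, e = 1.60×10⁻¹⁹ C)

m ≈ 57.2 u

v = E/B₁ = 1.28×10^5 m/s.
From r = mv/(qB₂), m = qB₂r/v = (1×1.60×10^-19)(0.735)(0.103) / (1.28×10^5) = 9.50×10^-26 kg.
In atomic mass units: m = 9.50×10^-26 / 1.66×10^-27 = 57.2 u.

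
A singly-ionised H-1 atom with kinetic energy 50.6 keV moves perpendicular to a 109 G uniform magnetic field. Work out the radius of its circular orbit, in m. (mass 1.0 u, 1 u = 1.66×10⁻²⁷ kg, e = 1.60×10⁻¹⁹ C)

r ≈ 2.97 m

Convert the energy: K = 50.6 keV = 8.10×10^-15 J.
v = √(2K/m) = √(2·8.10×10^-15/1.66×10^-27) = 3.12×10^6 m/s.
r = mv/(qB) = (1.66×10^-27)(3.12×10^6) / [(1×1.60×10^-19)(0.0109)] = 2.97 m.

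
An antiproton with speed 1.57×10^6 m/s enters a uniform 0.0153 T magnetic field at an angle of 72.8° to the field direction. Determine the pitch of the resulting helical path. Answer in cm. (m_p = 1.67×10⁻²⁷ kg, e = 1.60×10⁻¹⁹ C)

pitch ≈ 199 cm

The velocity component along B is v∥ = v cos72.8° = 4.64×10^5 m/s.
The cyclotron period T = 2πm/(qB) = 4.29×10^-6 s is set by m, q, B alone.
Pitch = v∥·T = (4.64×10^5)(4.29×10^-6) = 1.99 m.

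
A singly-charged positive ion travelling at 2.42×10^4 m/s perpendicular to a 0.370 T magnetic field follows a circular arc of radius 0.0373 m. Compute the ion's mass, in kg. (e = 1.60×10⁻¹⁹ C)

m ≈ 9.12×10^-26 kg

qvB = mv²/r ⇒ m = qBr/v.
m = (1×1.60×10^-19)(0.370)(0.0373) / (2.42×10^4) = 9.12×10^-26 kg.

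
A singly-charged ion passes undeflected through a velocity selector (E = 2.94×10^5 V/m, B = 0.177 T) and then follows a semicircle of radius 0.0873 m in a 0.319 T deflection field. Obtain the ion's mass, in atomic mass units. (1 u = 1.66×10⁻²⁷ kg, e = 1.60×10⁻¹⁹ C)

m ≈ 1.62 u

v = E/B₁ = 1.66×10^6 m/s.
From r = mv/(qB₂), m = qB₂r/v = (1×1.60×10^-19)(0.319)(0.0873) / (1.66×10^6) = 2.68×10^-27 kg.
In atomic mass units: m = 2.68×10^-27 / 1.66×10^-27 = 1.62 u.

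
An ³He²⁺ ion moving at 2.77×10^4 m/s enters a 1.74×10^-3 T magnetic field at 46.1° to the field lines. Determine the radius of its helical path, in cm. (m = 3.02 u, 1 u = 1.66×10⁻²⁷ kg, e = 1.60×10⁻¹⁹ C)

r ≈ 18.0 cm

Only the perpendicular component v⊥ = v sin46.1° = 2.00×10^4 m/s is bent by the field.
r = m v⊥ /(qB) = (5.01×10^-27)(2.00×10^4) / [(2×1.60×10^-19)(1.74×10^-3)] = 0.180 m.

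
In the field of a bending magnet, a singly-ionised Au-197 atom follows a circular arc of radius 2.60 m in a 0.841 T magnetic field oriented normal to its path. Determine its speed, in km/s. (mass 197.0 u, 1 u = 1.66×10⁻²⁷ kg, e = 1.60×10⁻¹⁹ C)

v ≈ 1070 km/s

From qvB = mv²/r, v = qBr/m.
v = (1×1.60×10^-19)(0.841)(2.60) / (3.27×10^-25) = 1.07×10^6 m/s.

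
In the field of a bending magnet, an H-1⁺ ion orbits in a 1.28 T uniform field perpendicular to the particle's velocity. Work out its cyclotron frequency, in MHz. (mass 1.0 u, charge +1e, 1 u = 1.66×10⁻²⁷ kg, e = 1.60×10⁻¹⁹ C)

f = qB/(2πm) = (1×1.60×10^-19)(1.28) / [2π(1.66×10^-27)] = 1.96×10^7 Hz.

f ≈ 19.6 MHz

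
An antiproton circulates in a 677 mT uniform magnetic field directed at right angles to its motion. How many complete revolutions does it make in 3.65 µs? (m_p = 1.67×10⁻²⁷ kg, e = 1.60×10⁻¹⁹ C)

N = 37

T = 2πm/(qB) = 2π(1.67×10^-27) / [(1×1.60×10^-19)(0.677)] = 9.6870×10^-8 s.
N = t/T = 3.65×10^-6 / 9.6870×10^-8 ≈ 37.68, so 37 complete revolutions.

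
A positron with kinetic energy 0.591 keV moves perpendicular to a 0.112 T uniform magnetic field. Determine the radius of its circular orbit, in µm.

Convert the energy: K = 0.591 keV = 9.46×10^-17 J.
v = √(2K/m) = √(2·9.46×10^-17/9.11×10^-31) = 1.44×10^7 m/s.
r = mv/(qB) = (9.11×10^-31)(1.44×10^7) / [(1×1.60×10^-19)(0.112)] = 7.32×10^-4 m.

r ≈ 732 µm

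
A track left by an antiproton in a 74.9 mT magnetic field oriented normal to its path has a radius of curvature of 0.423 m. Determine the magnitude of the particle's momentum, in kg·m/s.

p ≈ 5.07×10^-21 kg·m/s

Since qvB = mv²/r, the momentum p = mv = qBr.
p = (1×1.60×10^-19)(0.0749)(0.423) = 5.07×10^-21 kg·m/s.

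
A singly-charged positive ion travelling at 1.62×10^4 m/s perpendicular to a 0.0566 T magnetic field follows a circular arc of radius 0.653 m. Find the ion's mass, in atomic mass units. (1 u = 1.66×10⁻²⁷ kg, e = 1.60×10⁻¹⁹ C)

qvB = mv²/r ⇒ m = qBr/v.
m = (1×1.60×10^-19)(0.0566)(0.653) / (1.62×10^4) = 3.65×10^-25 kg = 220 u.

m ≈ 220 u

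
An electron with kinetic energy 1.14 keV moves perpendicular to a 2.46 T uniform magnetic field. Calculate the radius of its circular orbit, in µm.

Convert the energy: K = 1.14 keV = 1.82×10^-16 J.
v = √(2K/m) = √(2·1.82×10^-16/9.11×10^-31) = 2.00×10^7 m/s.
r = mv/(qB) = (9.11×10^-31)(2.00×10^7) / [(1×1.60×10^-19)(2.46)] = 4.63×10^-5 m.

r ≈ 46.3 µm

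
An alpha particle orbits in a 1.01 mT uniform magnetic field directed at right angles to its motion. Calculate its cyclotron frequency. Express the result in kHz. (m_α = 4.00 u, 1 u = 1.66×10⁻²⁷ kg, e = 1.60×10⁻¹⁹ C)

f = qB/(2πm) = (2×1.60×10^-19)(1.01×10^-3) / [2π(6.64×10^-27)] = 7750 Hz.

f ≈ 7.75 kHz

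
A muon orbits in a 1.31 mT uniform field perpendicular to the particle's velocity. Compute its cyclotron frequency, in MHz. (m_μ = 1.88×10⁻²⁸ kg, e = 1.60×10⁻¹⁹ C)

f = qB/(2πm) = (1×1.60×10^-19)(1.31×10^-3) / [2π(1.88×10^-28)] = 1.77×10^5 Hz.

f ≈ 0.177 MHz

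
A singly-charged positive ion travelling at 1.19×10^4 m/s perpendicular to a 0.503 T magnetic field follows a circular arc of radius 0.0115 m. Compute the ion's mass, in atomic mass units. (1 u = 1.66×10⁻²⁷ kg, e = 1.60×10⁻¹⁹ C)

m ≈ 46.9 u

qvB = mv²/r ⇒ m = qBr/v.
m = (1×1.60×10^-19)(0.503)(0.0115) / (1.19×10^4) = 7.78×10^-26 kg = 46.9 u.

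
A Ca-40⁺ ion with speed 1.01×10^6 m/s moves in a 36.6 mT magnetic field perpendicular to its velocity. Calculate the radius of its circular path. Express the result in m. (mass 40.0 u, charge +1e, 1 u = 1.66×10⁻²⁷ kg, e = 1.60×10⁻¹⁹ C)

r ≈ 11.5 m

The magnetic force provides the centripetal force: qvB = mv²/r, so r = mv/(qB).
r = (6.64×10^-26 kg)(1.01×10^6 m/s) / [(1×1.60×10^-19 C)(0.0366 T)] = 11.5 m.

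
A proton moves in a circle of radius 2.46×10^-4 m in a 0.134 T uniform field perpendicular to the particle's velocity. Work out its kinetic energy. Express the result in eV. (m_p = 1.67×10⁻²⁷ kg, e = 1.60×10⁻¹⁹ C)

v = qBr/m = (1×1.60×10^-19)(0.134)(2.46×10^-4) / (1.67×10^-27) = 3160 m/s.
K = ½mv² = 0.5·(1.67×10^-27)·(3160)² = 8.33×10^-21 J = 0.0521 eV.

K ≈ 0.0521 eV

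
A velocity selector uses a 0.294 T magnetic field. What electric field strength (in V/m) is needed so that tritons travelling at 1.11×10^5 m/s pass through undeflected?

qE = qvB ⇒ E = vB = (1.11×10^5)(0.294) = 3.26×10^4 V/m.

E ≈ 3.26×10^4 V/m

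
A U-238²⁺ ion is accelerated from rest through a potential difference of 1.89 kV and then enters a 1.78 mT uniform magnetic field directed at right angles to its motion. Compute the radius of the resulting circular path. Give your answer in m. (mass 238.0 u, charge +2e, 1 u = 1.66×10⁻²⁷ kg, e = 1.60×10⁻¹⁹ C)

r ≈ 38.4 m

The kinetic energy gained is K = qV = (2×1.60×10^-19)(1890) = 6.05×10^-16 J.
v = √(2K/m) = 5.53×10^4 m/s.
r = mv/(qB) = (3.95×10^-25)(5.53×10^4) / [(2×1.60×10^-19)(1.78×10^-3)] = 38.4 m.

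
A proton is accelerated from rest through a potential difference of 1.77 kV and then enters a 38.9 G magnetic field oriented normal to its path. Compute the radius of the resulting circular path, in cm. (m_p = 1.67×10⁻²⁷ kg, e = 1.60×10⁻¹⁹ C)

r ≈ 156 cm

The kinetic energy gained is K = qV = (1×1.60×10^-19)(1770) = 2.83×10^-16 J.
v = √(2K/m) = 5.82×10^5 m/s.
r = mv/(qB) = (1.67×10^-27)(5.82×10^5) / [(1×1.60×10^-19)(3.89×10^-3)] = 1.56 m.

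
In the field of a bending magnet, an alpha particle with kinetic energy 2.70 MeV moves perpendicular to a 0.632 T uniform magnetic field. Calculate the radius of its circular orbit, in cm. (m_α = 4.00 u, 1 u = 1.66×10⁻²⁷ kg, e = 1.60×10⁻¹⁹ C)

Convert the energy: K = 2.70 MeV = 4.32×10^-13 J.
v = √(2K/m) = √(2·4.32×10^-13/6.64×10^-27) = 1.14×10^7 m/s.
r = mv/(qB) = (6.64×10^-27)(1.14×10^7) / [(2×1.60×10^-19)(0.632)] = 0.375 m.

r ≈ 37.5 cm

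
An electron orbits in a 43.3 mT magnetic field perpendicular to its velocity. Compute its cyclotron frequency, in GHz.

f = qB/(2πm) = (1×1.60×10^-19)(0.0433) / [2π(9.11×10^-31)] = 1.21×10^9 Hz.

f ≈ 1.21 GHz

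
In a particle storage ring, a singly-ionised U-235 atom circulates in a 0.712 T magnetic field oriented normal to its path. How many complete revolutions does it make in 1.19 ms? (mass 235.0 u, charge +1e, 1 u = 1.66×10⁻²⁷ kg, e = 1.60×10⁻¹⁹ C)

N = 55

T = 2πm/(qB) = 2π(3.901×10^-25) / [(1×1.60×10^-19)(0.712)] = 2.1516×10^-5 s.
N = t/T = 1.19×10^-3 / 2.1516×10^-5 ≈ 55.31, so 55 complete revolutions.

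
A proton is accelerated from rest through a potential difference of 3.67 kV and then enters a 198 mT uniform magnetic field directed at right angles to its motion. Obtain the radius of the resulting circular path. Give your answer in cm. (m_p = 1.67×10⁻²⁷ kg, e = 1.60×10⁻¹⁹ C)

r ≈ 4.42 cm

The kinetic energy gained is K = qV = (1×1.60×10^-19)(3670) = 5.87×10^-16 J.
v = √(2K/m) = 8.39×10^5 m/s.
r = mv/(qB) = (1.67×10^-27)(8.39×10^5) / [(1×1.60×10^-19)(0.198)] = 0.0442 m.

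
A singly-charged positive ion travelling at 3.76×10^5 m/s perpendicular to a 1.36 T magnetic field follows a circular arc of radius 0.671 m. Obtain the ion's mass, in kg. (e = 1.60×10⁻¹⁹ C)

qvB = mv²/r ⇒ m = qBr/v.
m = (1×1.60×10^-19)(1.36)(0.671) / (3.76×10^5) = 3.88×10^-25 kg.

m ≈ 3.88×10^-25 kg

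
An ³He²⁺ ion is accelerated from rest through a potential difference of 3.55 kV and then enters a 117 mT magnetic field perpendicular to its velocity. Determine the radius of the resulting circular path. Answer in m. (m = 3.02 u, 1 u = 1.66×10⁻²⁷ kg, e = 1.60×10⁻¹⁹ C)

The kinetic energy gained is K = qV = (2×1.60×10^-19)(3550) = 1.14×10^-15 J.
v = √(2K/m) = 6.73×10^5 m/s.
r = mv/(qB) = (5.01×10^-27)(6.73×10^5) / [(2×1.60×10^-19)(0.117)] = 0.0901 m.

r ≈ 0.0901 m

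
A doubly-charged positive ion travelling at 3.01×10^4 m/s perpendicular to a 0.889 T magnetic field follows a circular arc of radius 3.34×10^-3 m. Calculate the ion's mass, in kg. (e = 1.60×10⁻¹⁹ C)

qvB = mv²/r ⇒ m = qBr/v.
m = (2×1.60×10^-19)(0.889)(3.34×10^-3) / (3.01×10^4) = 3.16×10^-26 kg.

m ≈ 3.16×10^-26 kg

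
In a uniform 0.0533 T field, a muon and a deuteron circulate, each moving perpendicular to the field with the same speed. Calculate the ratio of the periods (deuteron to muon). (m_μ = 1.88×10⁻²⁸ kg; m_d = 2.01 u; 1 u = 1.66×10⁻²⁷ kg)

T = 2πm/(qB) is independent of speed, so T₂/T₁ = (m₂/q₂)/(m₁/q₁).
T_{deuteron}/T_{muon} = (3.34×10^-27/1e) / (1.88×10^-28/1e) = 17.7.

ratio ≈ 17.7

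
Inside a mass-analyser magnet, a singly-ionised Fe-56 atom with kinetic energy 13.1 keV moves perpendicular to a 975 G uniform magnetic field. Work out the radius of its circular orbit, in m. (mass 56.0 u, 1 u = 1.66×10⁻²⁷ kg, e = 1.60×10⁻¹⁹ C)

r ≈ 1.27 m

Convert the energy: K = 13.1 keV = 2.10×10^-15 J.
v = √(2K/m) = √(2·2.10×10^-15/9.30×10^-26) = 2.12×10^5 m/s.
r = mv/(qB) = (9.30×10^-26)(2.12×10^5) / [(1×1.60×10^-19)(0.0975)] = 1.27 m.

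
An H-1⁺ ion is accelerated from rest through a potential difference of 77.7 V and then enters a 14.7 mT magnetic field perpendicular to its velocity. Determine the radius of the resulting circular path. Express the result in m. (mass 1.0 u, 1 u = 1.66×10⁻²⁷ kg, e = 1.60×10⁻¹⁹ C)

The kinetic energy gained is K = qV = (1×1.60×10^-19)(77.7) = 1.24×10^-17 J.
v = √(2K/m) = 1.22×10^5 m/s.
r = mv/(qB) = (1.66×10^-27)(1.22×10^5) / [(1×1.60×10^-19)(0.0147)] = 0.0864 m.

r ≈ 0.0864 m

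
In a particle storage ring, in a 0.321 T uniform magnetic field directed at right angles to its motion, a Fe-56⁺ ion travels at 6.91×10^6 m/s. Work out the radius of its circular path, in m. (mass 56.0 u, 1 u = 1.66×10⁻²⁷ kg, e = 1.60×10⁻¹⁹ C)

The magnetic force provides the centripetal force: qvB = mv²/r, so r = mv/(qB).
r = (9.30×10^-26 kg)(6.91×10^6 m/s) / [(1×1.60×10^-19 C)(0.321 T)] = 12.5 m.

r ≈ 12.5 m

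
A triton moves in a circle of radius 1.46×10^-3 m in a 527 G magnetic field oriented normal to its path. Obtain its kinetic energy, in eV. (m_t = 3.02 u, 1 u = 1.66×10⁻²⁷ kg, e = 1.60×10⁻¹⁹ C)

K ≈ 0.0945 eV

v = qBr/m = (1×1.60×10^-19)(0.0527)(1.46×10^-3) / (5.01×10^-27) = 2460 m/s.
K = ½mv² = 0.5·(5.01×10^-27)·(2460)² = 1.51×10^-20 J = 0.0945 eV.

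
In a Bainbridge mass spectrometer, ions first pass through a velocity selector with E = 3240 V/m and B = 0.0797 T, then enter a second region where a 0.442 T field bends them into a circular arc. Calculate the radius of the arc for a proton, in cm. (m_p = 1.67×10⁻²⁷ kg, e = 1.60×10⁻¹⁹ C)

r ≈ 0.0960 cm

The selector passes v = E/B = 3240/0.0797 = 4.07×10^4 m/s.
In the deflection region, r = mv/(qB₂) = (1.67×10^-27)(4.07×10^4) / [(1×1.60×10^-19)(0.442)] = 9.60×10^-4 m.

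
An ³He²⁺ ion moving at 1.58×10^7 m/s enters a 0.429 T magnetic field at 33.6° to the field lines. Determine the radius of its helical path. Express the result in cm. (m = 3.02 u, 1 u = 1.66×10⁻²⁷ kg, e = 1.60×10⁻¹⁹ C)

r ≈ 31.9 cm

Only the perpendicular component v⊥ = v sin33.6° = 8.74×10^6 m/s is bent by the field.
r = m v⊥ /(qB) = (5.01×10^-27)(8.74×10^6) / [(2×1.60×10^-19)(0.429)] = 0.319 m.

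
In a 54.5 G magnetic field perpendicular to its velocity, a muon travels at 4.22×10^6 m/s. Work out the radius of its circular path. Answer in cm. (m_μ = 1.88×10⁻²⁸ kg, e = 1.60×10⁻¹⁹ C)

The magnetic force provides the centripetal force: qvB = mv²/r, so r = mv/(qB).
r = (1.88×10^-28 kg)(4.22×10^6 m/s) / [(1×1.60×10^-19 C)(5.45×10^-3 T)] = 0.910 m.

r ≈ 91.0 cm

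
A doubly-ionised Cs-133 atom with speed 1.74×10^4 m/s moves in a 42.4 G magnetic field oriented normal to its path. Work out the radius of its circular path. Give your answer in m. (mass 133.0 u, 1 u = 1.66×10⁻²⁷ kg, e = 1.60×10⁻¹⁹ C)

The magnetic force provides the centripetal force: qvB = mv²/r, so r = mv/(qB).
r = (2.21×10^-25 kg)(1.74×10^4 m/s) / [(2×1.60×10^-19 C)(4.24×10^-3 T)] = 2.83 m.

r ≈ 2.83 m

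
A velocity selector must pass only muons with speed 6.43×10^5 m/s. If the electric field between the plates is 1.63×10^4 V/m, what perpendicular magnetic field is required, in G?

qE = qvB ⇒ B = E/v = (1.63×10^4) / (6.43×10^5) = 0.0253 T.

B ≈ 253 G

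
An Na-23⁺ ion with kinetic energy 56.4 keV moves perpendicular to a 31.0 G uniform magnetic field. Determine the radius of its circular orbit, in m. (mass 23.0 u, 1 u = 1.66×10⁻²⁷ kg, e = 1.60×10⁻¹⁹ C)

Convert the energy: K = 56.4 keV = 9.02×10^-15 J.
v = √(2K/m) = √(2·9.02×10^-15/3.82×10^-26) = 6.88×10^5 m/s.
r = mv/(qB) = (3.82×10^-26)(6.88×10^5) / [(1×1.60×10^-19)(3.10×10^-3)] = 52.9 m.

r ≈ 52.9 m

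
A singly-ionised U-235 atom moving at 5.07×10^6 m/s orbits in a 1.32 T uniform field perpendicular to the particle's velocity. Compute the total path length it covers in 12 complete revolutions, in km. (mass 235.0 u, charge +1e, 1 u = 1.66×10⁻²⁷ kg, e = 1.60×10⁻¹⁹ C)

L ≈ 0.706 km

r = mv/(qB) = 9.36 m, so one revolution covers 2πr = 58.8 m.
In 12 revolutions: L = 12·2πr = 706 m.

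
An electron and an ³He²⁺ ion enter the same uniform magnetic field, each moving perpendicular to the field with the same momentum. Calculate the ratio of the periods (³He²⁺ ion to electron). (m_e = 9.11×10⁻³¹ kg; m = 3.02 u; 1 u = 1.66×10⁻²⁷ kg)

ratio ≈ 2750

T = 2πm/(qB) is independent of speed, so T₂/T₁ = (m₂/q₂)/(m₁/q₁).
T_{³He²⁺ ion}/T_{electron} = (5.01×10^-27/2e) / (9.11×10^-31/1e) = 2750.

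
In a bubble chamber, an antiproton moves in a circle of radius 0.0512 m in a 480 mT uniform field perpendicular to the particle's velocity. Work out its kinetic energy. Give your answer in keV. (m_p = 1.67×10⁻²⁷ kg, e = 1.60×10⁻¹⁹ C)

v = qBr/m = (1×1.60×10^-19)(0.480)(0.0512) / (1.67×10^-27) = 2.35×10^6 m/s.
K = ½mv² = 0.5·(1.67×10^-27)·(2.35×10^6)² = 4.63×10^-15 J = 28.9 keV.

K ≈ 28.9 keV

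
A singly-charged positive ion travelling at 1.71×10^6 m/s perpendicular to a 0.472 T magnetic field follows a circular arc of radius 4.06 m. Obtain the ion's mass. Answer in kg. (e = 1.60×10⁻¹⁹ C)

m ≈ 1.79×10^-25 kg

qvB = mv²/r ⇒ m = qBr/v.
m = (1×1.60×10^-19)(0.472)(4.06) / (1.71×10^6) = 1.79×10^-25 kg.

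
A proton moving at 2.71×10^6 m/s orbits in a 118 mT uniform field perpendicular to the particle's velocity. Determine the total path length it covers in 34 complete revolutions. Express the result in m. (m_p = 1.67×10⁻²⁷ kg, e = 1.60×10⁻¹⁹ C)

r = mv/(qB) = 0.240 m, so one revolution covers 2πr = 1.51 m.
In 34 revolutions: L = 34·2πr = 51.2 m.

L ≈ 51.2 m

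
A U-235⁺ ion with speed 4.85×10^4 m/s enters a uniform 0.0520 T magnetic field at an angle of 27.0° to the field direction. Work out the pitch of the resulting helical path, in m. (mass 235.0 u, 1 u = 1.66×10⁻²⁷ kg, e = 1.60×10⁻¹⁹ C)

pitch ≈ 12.7 m

The velocity component along B is v∥ = v cos27.0° = 4.32×10^4 m/s.
The cyclotron period T = 2πm/(qB) = 2.95×10^-4 s is set by m, q, B alone.
Pitch = v∥·T = (4.32×10^4)(2.95×10^-4) = 12.7 m.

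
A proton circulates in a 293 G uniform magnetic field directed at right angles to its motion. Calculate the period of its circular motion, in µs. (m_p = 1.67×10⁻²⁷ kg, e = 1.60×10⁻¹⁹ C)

The cyclotron period is independent of speed: T = 2πm/(qB).
T = 2π(1.67×10^-27) / [(1×1.60×10^-19)(0.0293)] = 2.24×10^-6 s.

T ≈ 2.24 µs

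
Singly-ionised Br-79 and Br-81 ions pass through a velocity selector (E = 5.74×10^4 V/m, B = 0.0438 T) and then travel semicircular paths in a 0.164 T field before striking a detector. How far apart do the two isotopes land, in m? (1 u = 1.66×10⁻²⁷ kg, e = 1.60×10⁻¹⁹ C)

Δd ≈ 0.332 m

Both emerge at v = E/B₁ = 1.31×10^6 m/s.
r = mv/(qB₂), so r₁ = 6.550 m and r₂ = 6.715 m, giving Δr = 0.166 m.
After a semicircle each ion lands a diameter 2r from the entry slit, so the separation is 2Δr = 0.332 m.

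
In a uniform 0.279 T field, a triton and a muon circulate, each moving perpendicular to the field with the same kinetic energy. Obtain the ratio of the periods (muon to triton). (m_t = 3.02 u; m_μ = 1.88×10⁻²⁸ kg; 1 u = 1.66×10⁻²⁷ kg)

T = 2πm/(qB) is independent of speed, so T₂/T₁ = (m₂/q₂)/(m₁/q₁).
T_{muon}/T_{triton} = (1.88×10^-28/1e) / (5.01×10^-27/1e) = 0.0375.

ratio ≈ 0.0375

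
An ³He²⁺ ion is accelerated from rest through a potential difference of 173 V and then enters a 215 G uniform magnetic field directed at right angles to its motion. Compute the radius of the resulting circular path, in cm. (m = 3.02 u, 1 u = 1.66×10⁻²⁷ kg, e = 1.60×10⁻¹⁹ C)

The kinetic energy gained is K = qV = (2×1.60×10^-19)(173) = 5.54×10^-17 J.
v = √(2K/m) = 1.49×10^5 m/s.
r = mv/(qB) = (5.01×10^-27)(1.49×10^5) / [(2×1.60×10^-19)(0.0215)] = 0.108 m.

r ≈ 10.8 cm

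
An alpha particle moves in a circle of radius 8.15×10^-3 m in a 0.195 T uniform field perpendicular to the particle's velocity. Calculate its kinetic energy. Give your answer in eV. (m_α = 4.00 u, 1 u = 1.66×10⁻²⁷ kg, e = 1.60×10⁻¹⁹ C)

v = qBr/m = (2×1.60×10^-19)(0.195)(8.15×10^-3) / (6.64×10^-27) = 7.66×10^4 m/s.
K = ½mv² = 0.5·(6.64×10^-27)·(7.66×10^4)² = 1.95×10^-17 J = 122 eV.

K ≈ 122 eV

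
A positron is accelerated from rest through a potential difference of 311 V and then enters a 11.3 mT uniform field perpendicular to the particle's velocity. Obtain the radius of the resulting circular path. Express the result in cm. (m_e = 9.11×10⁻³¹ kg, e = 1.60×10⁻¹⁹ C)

r ≈ 0.527 cm

The kinetic energy gained is K = qV = (1×1.60×10^-19)(311) = 4.98×10^-17 J.
v = √(2K/m) = 1.05×10^7 m/s.
r = mv/(qB) = (9.11×10^-31)(1.05×10^7) / [(1×1.60×10^-19)(0.0113)] = 5.27×10^-3 m.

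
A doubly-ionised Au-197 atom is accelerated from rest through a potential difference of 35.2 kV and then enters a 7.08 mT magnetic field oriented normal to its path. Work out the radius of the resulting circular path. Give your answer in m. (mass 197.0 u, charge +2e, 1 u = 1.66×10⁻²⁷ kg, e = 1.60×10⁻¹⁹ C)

r ≈ 37.9 m

The kinetic energy gained is K = qV = (2×1.60×10^-19)(3.52×10^4) = 1.13×10^-14 J.
v = √(2K/m) = 2.62×10^5 m/s.
r = mv/(qB) = (3.27×10^-25)(2.62×10^5) / [(2×1.60×10^-19)(7.08×10^-3)] = 37.9 m.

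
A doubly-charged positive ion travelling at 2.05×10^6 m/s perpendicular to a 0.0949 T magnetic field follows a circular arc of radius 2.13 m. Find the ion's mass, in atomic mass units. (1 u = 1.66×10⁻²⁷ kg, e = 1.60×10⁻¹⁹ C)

m ≈ 19.0 u

qvB = mv²/r ⇒ m = qBr/v.
m = (2×1.60×10^-19)(0.0949)(2.13) / (2.05×10^6) = 3.16×10^-26 kg = 19.0 u.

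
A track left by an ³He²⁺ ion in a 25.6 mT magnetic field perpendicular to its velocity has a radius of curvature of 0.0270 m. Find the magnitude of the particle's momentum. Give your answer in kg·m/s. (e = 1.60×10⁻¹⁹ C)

p ≈ 2.21×10^-22 kg·m/s

Since qvB = mv²/r, the momentum p = mv = qBr.
p = (2×1.60×10^-19)(0.0256)(0.0270) = 2.21×10^-22 kg·m/s.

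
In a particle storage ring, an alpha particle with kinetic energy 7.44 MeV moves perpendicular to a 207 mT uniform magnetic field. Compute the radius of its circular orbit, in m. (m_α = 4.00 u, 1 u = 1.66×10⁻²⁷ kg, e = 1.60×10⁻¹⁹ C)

Convert the energy: K = 7.44 MeV = 1.19×10^-12 J.
v = √(2K/m) = √(2·1.19×10^-12/6.64×10^-27) = 1.89×10^7 m/s.
r = mv/(qB) = (6.64×10^-27)(1.89×10^7) / [(2×1.60×10^-19)(0.207)] = 1.90 m.

r ≈ 1.90 m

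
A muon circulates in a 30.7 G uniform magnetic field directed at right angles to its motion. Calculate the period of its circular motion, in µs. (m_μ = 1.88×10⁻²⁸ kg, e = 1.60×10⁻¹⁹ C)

The cyclotron period is independent of speed: T = 2πm/(qB).
T = 2π(1.88×10^-28) / [(1×1.60×10^-19)(3.07×10^-3)] = 2.40×10^-6 s.

T ≈ 2.40 µs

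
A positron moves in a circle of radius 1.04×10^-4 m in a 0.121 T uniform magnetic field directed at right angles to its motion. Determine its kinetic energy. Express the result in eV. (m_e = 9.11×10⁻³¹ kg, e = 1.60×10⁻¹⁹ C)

v = qBr/m = (1×1.60×10^-19)(0.121)(1.04×10^-4) / (9.11×10^-31) = 2.21×10^6 m/s.
K = ½mv² = 0.5·(9.11×10^-31)·(2.21×10^6)² = 2.22×10^-18 J = 13.9 eV.

K ≈ 13.9 eV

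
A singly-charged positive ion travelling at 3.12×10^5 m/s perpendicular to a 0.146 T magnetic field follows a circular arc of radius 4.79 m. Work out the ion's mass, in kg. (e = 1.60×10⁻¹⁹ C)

m ≈ 3.59×10^-25 kg

qvB = mv²/r ⇒ m = qBr/v.
m = (1×1.60×10^-19)(0.146)(4.79) / (3.12×10^5) = 3.59×10^-25 kg.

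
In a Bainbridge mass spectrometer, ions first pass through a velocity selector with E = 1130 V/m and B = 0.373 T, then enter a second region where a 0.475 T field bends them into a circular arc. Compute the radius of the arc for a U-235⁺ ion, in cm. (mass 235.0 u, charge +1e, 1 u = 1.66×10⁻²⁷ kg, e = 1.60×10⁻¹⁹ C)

r ≈ 1.56 cm

The selector passes v = E/B = 1130/0.373 = 3030 m/s.
In the deflection region, r = mv/(qB₂) = (3.90×10^-25)(3030) / [(1×1.60×10^-19)(0.475)] = 0.0156 m.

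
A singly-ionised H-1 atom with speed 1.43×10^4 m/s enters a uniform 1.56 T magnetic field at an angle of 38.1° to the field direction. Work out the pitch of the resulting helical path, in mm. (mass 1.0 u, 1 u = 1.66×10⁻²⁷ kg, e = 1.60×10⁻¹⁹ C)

pitch ≈ 0.470 mm

The velocity component along B is v∥ = v cos38.1° = 1.13×10^4 m/s.
The cyclotron period T = 2πm/(qB) = 4.18×10^-8 s is set by m, q, B alone.
Pitch = v∥·T = (1.13×10^4)(4.18×10^-8) = 4.70×10^-4 m.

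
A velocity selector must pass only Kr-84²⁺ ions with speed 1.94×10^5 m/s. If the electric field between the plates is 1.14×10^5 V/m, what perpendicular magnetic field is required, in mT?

B ≈ 588 mT

qE = qvB ⇒ B = E/v = (1.14×10^5) / (1.94×10^5) = 0.588 T.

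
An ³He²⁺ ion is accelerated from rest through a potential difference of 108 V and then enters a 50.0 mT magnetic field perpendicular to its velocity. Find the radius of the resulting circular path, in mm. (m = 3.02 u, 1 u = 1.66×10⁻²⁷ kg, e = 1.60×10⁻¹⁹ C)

r ≈ 36.8 mm

The kinetic energy gained is K = qV = (2×1.60×10^-19)(108) = 3.46×10^-17 J.
v = √(2K/m) = 1.17×10^5 m/s.
r = mv/(qB) = (5.01×10^-27)(1.17×10^5) / [(2×1.60×10^-19)(0.0500)] = 0.0368 m.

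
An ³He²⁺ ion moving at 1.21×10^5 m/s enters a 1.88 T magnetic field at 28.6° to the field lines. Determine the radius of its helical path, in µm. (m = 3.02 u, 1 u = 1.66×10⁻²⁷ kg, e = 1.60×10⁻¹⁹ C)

Only the perpendicular component v⊥ = v sin28.6° = 5.79×10^4 m/s is bent by the field.
r = m v⊥ /(qB) = (5.01×10^-27)(5.79×10^4) / [(2×1.60×10^-19)(1.88)] = 4.83×10^-4 m.

r ≈ 483 µm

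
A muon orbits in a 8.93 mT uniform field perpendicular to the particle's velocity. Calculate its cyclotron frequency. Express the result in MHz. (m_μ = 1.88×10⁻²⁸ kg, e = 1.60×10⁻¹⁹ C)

f = qB/(2πm) = (1×1.60×10^-19)(8.93×10^-3) / [2π(1.88×10^-28)] = 1.21×10^6 Hz.

f ≈ 1.21 MHz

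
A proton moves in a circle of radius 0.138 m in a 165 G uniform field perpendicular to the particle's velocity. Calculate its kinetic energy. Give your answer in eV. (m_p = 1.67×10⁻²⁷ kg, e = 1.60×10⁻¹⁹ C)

K ≈ 248 eV

v = qBr/m = (1×1.60×10^-19)(0.0165)(0.138) / (1.67×10^-27) = 2.18×10^5 m/s.
K = ½mv² = 0.5·(1.67×10^-27)·(2.18×10^5)² = 3.97×10^-17 J = 248 eV.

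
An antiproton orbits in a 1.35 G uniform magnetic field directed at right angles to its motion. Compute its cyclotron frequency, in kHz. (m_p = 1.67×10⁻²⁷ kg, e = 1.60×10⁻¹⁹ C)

f ≈ 2.06 kHz

f = qB/(2πm) = (1×1.60×10^-19)(1.35×10^-4) / [2π(1.67×10^-27)] = 2060 Hz.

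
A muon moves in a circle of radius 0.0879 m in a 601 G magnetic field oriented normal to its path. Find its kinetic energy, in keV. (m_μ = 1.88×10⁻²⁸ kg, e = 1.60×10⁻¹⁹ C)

v = qBr/m = (1×1.60×10^-19)(0.0601)(0.0879) / (1.88×10^-28) = 4.50×10^6 m/s.
K = ½mv² = 0.5·(1.88×10^-28)·(4.50×10^6)² = 1.90×10^-15 J = 11.9 keV.

K ≈ 11.9 keV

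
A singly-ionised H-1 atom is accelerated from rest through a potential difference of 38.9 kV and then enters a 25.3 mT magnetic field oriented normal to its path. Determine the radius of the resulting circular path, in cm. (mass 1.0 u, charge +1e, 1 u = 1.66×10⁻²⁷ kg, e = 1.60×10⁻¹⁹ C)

r ≈ 112 cm

The kinetic energy gained is K = qV = (1×1.60×10^-19)(3.89×10^4) = 6.22×10^-15 J.
v = √(2K/m) = 2.74×10^6 m/s.
r = mv/(qB) = (1.66×10^-27)(2.74×10^6) / [(1×1.60×10^-19)(0.0253)] = 1.12 m.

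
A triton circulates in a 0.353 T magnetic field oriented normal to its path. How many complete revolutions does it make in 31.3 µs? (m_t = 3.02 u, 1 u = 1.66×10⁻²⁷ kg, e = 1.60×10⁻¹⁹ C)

T = 2πm/(qB) = 2π(5.0132×10^-27) / [(1×1.60×10^-19)(0.353)] = 5.5770×10^-7 s.
N = t/T = 3.13×10^-5 / 5.5770×10^-7 ≈ 56.12, so 56 complete revolutions.

N = 56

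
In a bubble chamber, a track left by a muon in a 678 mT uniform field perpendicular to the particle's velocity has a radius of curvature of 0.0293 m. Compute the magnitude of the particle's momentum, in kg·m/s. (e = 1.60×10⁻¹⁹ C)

Since qvB = mv²/r, the momentum p = mv = qBr.
p = (1×1.60×10^-19)(0.678)(0.0293) = 3.18×10^-21 kg·m/s.

p ≈ 3.18×10^-21 kg·m/s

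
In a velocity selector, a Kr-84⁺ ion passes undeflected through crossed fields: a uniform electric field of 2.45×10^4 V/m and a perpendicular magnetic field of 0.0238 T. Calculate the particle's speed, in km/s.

v ≈ 1030 km/s

For zero net force, qE = qvB, so v = E/B.
v = (2.45×10^4) / (0.0238) = 1.03×10^6 m/s.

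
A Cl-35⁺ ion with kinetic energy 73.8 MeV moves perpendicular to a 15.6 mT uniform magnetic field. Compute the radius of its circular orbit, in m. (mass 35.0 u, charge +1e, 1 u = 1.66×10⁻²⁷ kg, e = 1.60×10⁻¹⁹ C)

Convert the energy: K = 73.8 MeV = 1.18×10^-11 J.
v = √(2K/m) = √(2·1.18×10^-11/5.81×10^-26) = 2.02×10^7 m/s.
r = mv/(qB) = (5.81×10^-26)(2.02×10^7) / [(1×1.60×10^-19)(0.0156)] = 469 m.

r ≈ 469 m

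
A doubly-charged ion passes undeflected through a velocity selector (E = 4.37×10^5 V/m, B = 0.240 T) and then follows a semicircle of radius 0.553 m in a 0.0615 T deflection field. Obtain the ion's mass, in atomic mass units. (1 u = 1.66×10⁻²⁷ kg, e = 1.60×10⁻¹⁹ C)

m ≈ 3.60 u

v = E/B₁ = 1.82×10^6 m/s.
From r = mv/(qB₂), m = qB₂r/v = (2×1.60×10^-19)(0.0615)(0.553) / (1.82×10^6) = 5.98×10^-27 kg.
In atomic mass units: m = 5.98×10^-27 / 1.66×10^-27 = 3.60 u.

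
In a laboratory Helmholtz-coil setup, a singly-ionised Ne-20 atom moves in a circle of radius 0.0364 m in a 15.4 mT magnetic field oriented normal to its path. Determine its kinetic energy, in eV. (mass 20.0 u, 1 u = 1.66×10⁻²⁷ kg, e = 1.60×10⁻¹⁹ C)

v = qBr/m = (1×1.60×10^-19)(0.0154)(0.0364) / (3.32×10^-26) = 2700 m/s.
K = ½mv² = 0.5·(3.32×10^-26)·(2700)² = 1.21×10^-19 J = 0.757 eV.

K ≈ 0.757 eV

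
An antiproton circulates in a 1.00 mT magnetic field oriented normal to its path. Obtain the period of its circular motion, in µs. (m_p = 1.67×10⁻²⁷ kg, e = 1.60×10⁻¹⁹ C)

The cyclotron period is independent of speed: T = 2πm/(qB).
T = 2π(1.67×10^-27) / [(1×1.60×10^-19)(1.00×10^-3)] = 6.56×10^-5 s.

T ≈ 65.6 µs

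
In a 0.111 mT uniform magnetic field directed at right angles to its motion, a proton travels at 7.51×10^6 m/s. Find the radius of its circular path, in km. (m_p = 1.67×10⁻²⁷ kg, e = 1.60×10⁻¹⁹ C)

The magnetic force provides the centripetal force: qvB = mv²/r, so r = mv/(qB).
r = (1.67×10^-27 kg)(7.51×10^6 m/s) / [(1×1.60×10^-19 C)(1.11×10^-4 T)] = 706 m.

r ≈ 0.706 km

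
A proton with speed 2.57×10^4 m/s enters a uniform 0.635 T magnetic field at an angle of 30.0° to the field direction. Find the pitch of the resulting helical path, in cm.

The velocity component along B is v∥ = v cos30.0° = 2.23×10^4 m/s.
The cyclotron period T = 2πm/(qB) = 1.03×10^-7 s is set by m, q, B alone.
Pitch = v∥·T = (2.23×10^4)(1.03×10^-7) = 2.30×10^-3 m.

pitch ≈ 0.230 cm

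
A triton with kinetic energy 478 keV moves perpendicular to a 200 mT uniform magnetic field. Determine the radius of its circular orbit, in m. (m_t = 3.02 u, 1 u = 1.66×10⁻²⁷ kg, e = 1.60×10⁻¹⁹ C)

r ≈ 0.865 m

Convert the energy: K = 478 keV = 7.65×10^-14 J.
v = √(2K/m) = √(2·7.65×10^-14/5.01×10^-27) = 5.52×10^6 m/s.
r = mv/(qB) = (5.01×10^-27)(5.52×10^6) / [(1×1.60×10^-19)(0.200)] = 0.865 m.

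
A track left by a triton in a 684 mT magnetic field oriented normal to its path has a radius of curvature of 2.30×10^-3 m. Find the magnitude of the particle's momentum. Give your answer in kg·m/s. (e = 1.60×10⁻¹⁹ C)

Since qvB = mv²/r, the momentum p = mv = qBr.
p = (1×1.60×10^-19)(0.684)(2.30×10^-3) = 2.52×10^-22 kg·m/s.

p ≈ 2.52×10^-22 kg·m/s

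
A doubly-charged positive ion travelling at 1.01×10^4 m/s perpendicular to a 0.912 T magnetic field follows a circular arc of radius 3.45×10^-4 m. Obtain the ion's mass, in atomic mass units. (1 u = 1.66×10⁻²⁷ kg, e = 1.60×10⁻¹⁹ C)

qvB = mv²/r ⇒ m = qBr/v.
m = (2×1.60×10^-19)(0.912)(3.45×10^-4) / (1.01×10^4) = 9.97×10^-27 kg = 6.01 u.

m ≈ 6.01 u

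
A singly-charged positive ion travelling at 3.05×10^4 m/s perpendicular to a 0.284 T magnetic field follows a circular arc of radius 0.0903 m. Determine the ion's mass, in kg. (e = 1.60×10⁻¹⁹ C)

qvB = mv²/r ⇒ m = qBr/v.
m = (1×1.60×10^-19)(0.284)(0.0903) / (3.05×10^4) = 1.35×10^-25 kg.

m ≈ 1.35×10^-25 kg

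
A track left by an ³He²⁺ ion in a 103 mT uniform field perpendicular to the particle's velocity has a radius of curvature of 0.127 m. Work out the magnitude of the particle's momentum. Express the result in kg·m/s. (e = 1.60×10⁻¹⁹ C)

p ≈ 4.19×10^-21 kg·m/s

Since qvB = mv²/r, the momentum p = mv = qBr.
p = (2×1.60×10^-19)(0.103)(0.127) = 4.19×10^-21 kg·m/s.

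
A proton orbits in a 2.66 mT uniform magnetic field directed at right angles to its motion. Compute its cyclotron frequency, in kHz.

f ≈ 40.6 kHz

f = qB/(2πm) = (1×1.60×10^-19)(2.66×10^-3) / [2π(1.67×10^-27)] = 4.06×10^4 Hz.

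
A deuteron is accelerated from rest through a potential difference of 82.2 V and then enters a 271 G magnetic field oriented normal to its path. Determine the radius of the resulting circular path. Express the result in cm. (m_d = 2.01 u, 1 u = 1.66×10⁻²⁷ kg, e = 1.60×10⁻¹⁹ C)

The kinetic energy gained is K = qV = (1×1.60×10^-19)(82.2) = 1.32×10^-17 J.
v = √(2K/m) = 8.88×10^4 m/s.
r = mv/(qB) = (3.34×10^-27)(8.88×10^4) / [(1×1.60×10^-19)(0.0271)] = 0.0683 m.

r ≈ 6.83 cm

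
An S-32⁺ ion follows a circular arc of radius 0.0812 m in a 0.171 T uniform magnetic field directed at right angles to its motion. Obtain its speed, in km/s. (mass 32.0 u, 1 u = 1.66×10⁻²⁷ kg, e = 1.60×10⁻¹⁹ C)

v ≈ 41.8 km/s

From qvB = mv²/r, v = qBr/m.
v = (1×1.60×10^-19)(0.171)(0.0812) / (5.31×10^-26) = 4.18×10^4 m/s.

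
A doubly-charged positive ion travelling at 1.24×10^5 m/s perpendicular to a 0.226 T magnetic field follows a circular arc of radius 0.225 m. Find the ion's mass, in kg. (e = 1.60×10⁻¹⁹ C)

m ≈ 1.31×10^-25 kg

qvB = mv²/r ⇒ m = qBr/v.
m = (2×1.60×10^-19)(0.226)(0.225) / (1.24×10^5) = 1.31×10^-25 kg.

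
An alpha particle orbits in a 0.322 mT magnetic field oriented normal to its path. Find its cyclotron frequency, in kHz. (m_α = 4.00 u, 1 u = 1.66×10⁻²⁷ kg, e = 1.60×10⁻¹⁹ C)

f = qB/(2πm) = (2×1.60×10^-19)(3.22×10^-4) / [2π(6.64×10^-27)] = 2470 Hz.

f ≈ 2.47 kHz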